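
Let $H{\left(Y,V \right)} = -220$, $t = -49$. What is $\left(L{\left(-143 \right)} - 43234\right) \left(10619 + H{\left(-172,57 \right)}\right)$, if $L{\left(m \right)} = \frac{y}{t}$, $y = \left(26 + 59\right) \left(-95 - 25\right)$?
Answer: $- \frac{21923858134}{49} \approx -4.4743 \cdot 10^{8}$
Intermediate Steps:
$y = -10200$ ($y = 85 \left(-120\right) = -10200$)
$L{\left(m \right)} = \frac{10200}{49}$ ($L{\left(m \right)} = - \frac{10200}{-49} = \left(-10200\right) \left(- \frac{1}{49}\right) = \frac{10200}{49}$)
$\left(L{\left(-143 \right)} - 43234\right) \left(10619 + H{\left(-172,57 \right)}\right) = \left(\frac{10200}{49} - 43234\right) \left(10619 - 220\right) = \left(- \frac{2108266}{49}\right) 10399 = - \frac{21923858134}{49}$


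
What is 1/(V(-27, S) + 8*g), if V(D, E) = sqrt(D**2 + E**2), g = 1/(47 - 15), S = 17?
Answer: -4/16287 + 16*sqrt(1018)/16287 ≈ 0.031098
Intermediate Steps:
g = 1/32 ≈ 0.031250
1/(V(-27, S) + 8*g) = 1/(sqrt((-27)**2 + 17**2) + 8*(1/32)) = 1/(sqrt(729 + 289) + 1/4) = 1/(sqrt(1018) + 1/4) = 1/(1/4 + sqrt(1018))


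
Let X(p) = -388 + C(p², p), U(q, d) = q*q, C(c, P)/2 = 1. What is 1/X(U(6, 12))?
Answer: -1/386 ≈ -0.0025907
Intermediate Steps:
C(c, P) = 2 (C(c, P) = 2*1 = 2)
U(q, d) = q²
X(p) = -386 (X(p) = -388 + 2 = -386)
1/X(U(6, 12)) = 1/(-386) = -1/386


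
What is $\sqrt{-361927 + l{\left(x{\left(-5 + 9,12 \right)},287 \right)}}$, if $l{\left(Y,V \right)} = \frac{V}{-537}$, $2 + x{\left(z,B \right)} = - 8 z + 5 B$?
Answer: $\frac{i \sqrt{104368681182}}{537} \approx 601.6 i$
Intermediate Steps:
$x{\left(z,B \right)} = -2 - 8 z + 5 B$ ($x{\left(z,B \right)} = -2 + \left(- 8 z + 5 B\right) = -2 - 8 z + 5 B$)
$l{\left(Y,V \right)} = - \frac{V}{537}$ ($l{\left(Y,V \right)} = V \left(- \frac{1}{537}\right) = - \frac{V}{537}$)
$\sqrt{-361927 + l{\left(x{\left(-5 + 9,12 \right)},287 \right)}} = \sqrt{-361927 - \frac{287}{537}} = \sqrt{- \frac{194355086}{537}} = \frac{i \sqrt{104368681182}}{537}$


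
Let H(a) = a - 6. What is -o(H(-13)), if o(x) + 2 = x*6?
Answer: 116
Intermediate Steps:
H(a) = -6 + a
o(x) = -2 + 6*x (o(x) = -2 + x*6 = -2 + 6*x)
-o(H(-13)) = -(-2 + 6*(-6 - 13)) = -(-2 + 6*(-19)) = -(-2 - 114) = -1*(-116) = 116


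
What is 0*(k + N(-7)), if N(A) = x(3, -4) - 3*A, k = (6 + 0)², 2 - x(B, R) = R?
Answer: 0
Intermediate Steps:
x(B, R) = 2 - R
k = 36 (k = 6² = 36)
N(A) = 6 - 3*A (N(A) = (2 - 1*(-4)) - 3*A = (2 + 4) - 3*A = 6 - 3*A)
0*(k + N(-7)) = 0*(36 + (6 - 3*(-7))) = 0*(36 + (6 + 21)) = 0*(36 + 27) = 0*63 = 0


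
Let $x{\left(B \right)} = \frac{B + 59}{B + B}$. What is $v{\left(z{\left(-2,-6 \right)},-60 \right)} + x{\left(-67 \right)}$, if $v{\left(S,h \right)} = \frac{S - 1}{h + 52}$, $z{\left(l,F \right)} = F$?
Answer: $\frac{501}{536} \approx 0.9347$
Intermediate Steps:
$v{\left(S,h \right)} = \frac{-1 + S}{52 + h}$
$x{\left(B \right)} = \frac{59 + B}{2 B}$
$v{\left(z{\left(-2,-6 \right)},-60 \right)} + x{\left(-67 \right)} = \frac{-1 - 6}{52 - 60} + \frac{59 - 67}{2 \left(-67\right)} = \frac{1}{-8} \left(-7\right) + \frac{1}{2} \left(- \frac{1}{67}\right) \left(-8\right) = \left(- \frac{1}{8}\right) \left(-7\right) + \frac{4}{67} = \frac{7}{8} + \frac{4}{67} = \frac{501}{536}$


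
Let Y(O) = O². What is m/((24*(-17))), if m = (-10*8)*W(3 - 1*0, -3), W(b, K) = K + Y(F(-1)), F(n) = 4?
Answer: 130/51 ≈ 2.5490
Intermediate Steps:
W(b, K) = 16 + K (W(b, K) = K + 4² = K + 16 = 16 + K)
m = -1040 (m = (-10*8)*(16 - 3) = -80*13 = -1040)
m/((24*(-17))) = -1040/(24*(-17)) = -1040/(-408) = -1040*(-1/408) = 130/51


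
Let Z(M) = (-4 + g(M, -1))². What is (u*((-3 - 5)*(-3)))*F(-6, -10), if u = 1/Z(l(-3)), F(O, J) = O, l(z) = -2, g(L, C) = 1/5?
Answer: -3600/361 ≈ -9.9723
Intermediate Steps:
g(L, C) = ⅕
Z(M) = 361/25 (Z(M) = (-4 + ⅕)² = (-19/5)² = 361/25)
u = 25/361 (u = 1/(361/25) = 25/361 ≈ 0.069252)
(u*((-3 - 5)*(-3)))*F(-6, -10) = (25*((-3 - 5)*(-3))/361)*(-6) = (25*(-8*(-3))/361)*(-6) = ((25/361)*24)*(-6) = (600/361)*(-6) = -3600/361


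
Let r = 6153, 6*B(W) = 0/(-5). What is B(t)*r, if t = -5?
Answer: 0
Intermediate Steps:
B(W) = 0 (B(W) = (0/(-5))/6 = (0*(-1/5))/6 = (1/6)*0 = 0)
B(t)*r = 0*6153 = 0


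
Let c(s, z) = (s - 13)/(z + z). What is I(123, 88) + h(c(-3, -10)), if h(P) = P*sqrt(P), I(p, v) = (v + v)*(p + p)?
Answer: 43296 + 8*sqrt(5)/25 ≈ 43297.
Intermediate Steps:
I(p, v) = 4*p*v (I(p, v) = (2*v)*(2*p) = 4*p*v)
c(s, z) = (-13 + s)/(2*z) (c(s, z) = (-13 + s)/((2*z)) = (-13 + s)*(1/(2*z)) = (-13 + s)/(2*z))
h(P) = P**(3/2)
I(123, 88) + h(c(-3, -10)) = 4*123*88 + ((1/2)*(-13 - 3)/(-10))**(3/2) = 43296 + ((1/2)*(-1/10)*(-16))**(3/2) = 43296 + (4/5)**(3/2) = 43296 + 8*sqrt(5)/25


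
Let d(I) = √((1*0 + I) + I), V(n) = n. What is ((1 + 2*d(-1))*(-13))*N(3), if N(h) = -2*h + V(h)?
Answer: 39 + 78*I*√2 ≈ 39.0 + 110.31*I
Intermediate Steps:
d(I) = √2*√I (d(I) = √((0 + I) + I) = √(I + I) = √(2*I) = √2*√I)
N(h) = -h (N(h) = -2*h + h = -h)
((1 + 2*d(-1))*(-13))*N(3) = ((1 + 2*(√2*√(-1)))*(-13))*(-1*3) = ((1 + 2*(√2*I))*(-13))*(-3) = ((1 + 2*(I*√2))*(-13))*(-3) = ((1 + 2*I*√2)*(-13))*(-3) = (-13 - 26*I*√2)*(-3) = 39 + 78*I*√2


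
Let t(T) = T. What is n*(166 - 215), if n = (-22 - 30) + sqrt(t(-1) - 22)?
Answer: 2548 - 49*I*sqrt(23) ≈ 2548.0 - 235.0*I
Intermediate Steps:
n = -52 + I*sqrt(23) (n = (-22 - 30) + sqrt(-1 - 22) = -52 + sqrt(-23) = -52 + I*sqrt(23) ≈ -52.0 + 4.7958*I)
n*(166 - 215) = (-52 + I*sqrt(23))*(166 - 215) = (-52 + I*sqrt(23))*(-49) = 2548 - 49*I*sqrt(23)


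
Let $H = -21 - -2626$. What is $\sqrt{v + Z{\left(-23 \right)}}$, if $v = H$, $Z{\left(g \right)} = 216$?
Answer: $\sqrt{2821} \approx 53.113$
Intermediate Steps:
$H = 2605$ ($H = -21 + 2626 = 2605$)
$v = 2605$
$\sqrt{v + Z{\left(-23 \right)}} = \sqrt{2605 + 216} = \sqrt{2821}$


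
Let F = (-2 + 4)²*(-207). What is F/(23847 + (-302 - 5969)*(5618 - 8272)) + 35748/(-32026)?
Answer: -297920664558/266889968053 ≈ -1.1163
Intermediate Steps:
F = -828 (F = 2²*(-207) = 4*(-207) = -828)
F/(23847 + (-302 - 5969)*(5618 - 8272)) + 35748/(-32026) = -828/(23847 + (-302 - 5969)*(5618 - 8272)) + 35748/(-32026) = -828/(23847 - 6271*(-2654)) + 35748*(-1/32026) = -828/(23847 + 16643234) - 17874/16013 = -828/16667081 - 17874/16013 = -297920664558/266889968053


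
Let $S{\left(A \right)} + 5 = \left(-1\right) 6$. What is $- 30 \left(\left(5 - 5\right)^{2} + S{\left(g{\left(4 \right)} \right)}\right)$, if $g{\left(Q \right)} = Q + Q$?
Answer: $330$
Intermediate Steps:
$g{\left(Q \right)} = 2 Q$
$S{\left(A \right)} = -11$ ($S{\left(A \right)} = -5 - 6 = -11$)
$- 30 \left(\left(5 - 5\right)^{2} + S{\left(g{\left(4 \right)} \right)}\right) = - 30 \left(\left(5 - 5\right)^{2} - 11\right) = - 30 \left(0^{2} - 11\right) = - 30 \left(0 - 11\right) = \left(-30\right) \left(-11\right) = 330$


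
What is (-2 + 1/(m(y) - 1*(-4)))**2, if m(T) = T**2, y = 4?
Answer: 1521/400 ≈ 3.8025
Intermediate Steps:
(-2 + 1/(m(y) - 1*(-4)))**2 = (-2 + 1/(4**2 - 1*(-4)))**2 = (-2 + 1/(16 + 4))**2 = (-2 + 1/20)**2 = (-39/20)**2 = 1521/400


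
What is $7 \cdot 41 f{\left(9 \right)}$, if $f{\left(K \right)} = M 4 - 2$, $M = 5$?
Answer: $5166$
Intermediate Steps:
$f{\left(K \right)} = 18$ ($f{\left(K \right)} = 5 \cdot 4 - 2 = 20 - 2 = 18$)
$7 \cdot 41 f{\left(9 \right)} = 7 \cdot 41 \cdot 18 = 287 \cdot 18 = 5166$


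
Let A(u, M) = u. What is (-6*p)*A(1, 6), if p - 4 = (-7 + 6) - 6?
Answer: 18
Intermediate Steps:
p = -3 (p = 4 + ((-7 + 6) - 6) = 4 + (-1 - 6) = 4 - 7 = -3)
(-6*p)*A(1, 6) = -6*(-3)*1 = 18*1 = 18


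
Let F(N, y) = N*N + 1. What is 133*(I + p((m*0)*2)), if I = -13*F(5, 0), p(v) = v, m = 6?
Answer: -44954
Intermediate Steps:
F(N, y) = 1 + N² (F(N, y) = N² + 1 = 1 + N²)
I = -338 (I = -13*(1 + 5²) = -13*(1 + 25) = -13*26 = -338)
133*(I + p((m*0)*2)) = 133*(-338 + (6*0)*2) = 133*(-338 + 0*2) = 133*(-338 + 0) = 133*(-338) = -44954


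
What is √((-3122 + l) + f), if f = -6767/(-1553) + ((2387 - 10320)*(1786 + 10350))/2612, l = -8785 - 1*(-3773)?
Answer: I*√46266764901817289/1014109 ≈ 212.1*I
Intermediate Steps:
l = -5012 (l = -8785 + 3773 = -5012)
f = -37374306415/1014109 (f = -6767*(-1/1553) - 7933*12136*(1/2612) = 6767/1553 - 96274888*1/2612 = 6767/1553 - 24068722/653 = -37374306415/1014109 ≈ -36854.)
√((-3122 + l) + f) = √((-3122 - 5012) - 37374306415/1014109) = √(-8134 - 37374306415/1014109) = √(-45623069021/1014109) = I*√46266764901817289/1014109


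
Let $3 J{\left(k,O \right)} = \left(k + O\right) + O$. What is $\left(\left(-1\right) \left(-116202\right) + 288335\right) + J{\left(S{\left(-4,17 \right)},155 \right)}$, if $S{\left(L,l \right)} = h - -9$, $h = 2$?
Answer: $404644$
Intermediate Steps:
$S{\left(L,l \right)} = 11$ ($S{\left(L,l \right)} = 2 - -9 = 2 + 9 = 11$)
$J{\left(k,O \right)} = \frac{k}{3} + \frac{2 O}{3}$ ($J{\left(k,O \right)} = \frac{\left(k + O\right) + O}{3} = \frac{\left(O + k\right) + O}{3} = \frac{k + 2 O}{3} = \frac{k}{3} + \frac{2 O}{3}$)
$\left(\left(-1\right) \left(-116202\right) + 288335\right) + J{\left(S{\left(-4,17 \right)},155 \right)} = \left(\left(-1\right) \left(-116202\right) + 288335\right) + \left(\frac{1}{3} \cdot 11 + \frac{2}{3} \cdot 155\right) = \left(116202 + 288335\right) + \left(\frac{11}{3} + \frac{310}{3}\right) = 404537 + 107 = 404644$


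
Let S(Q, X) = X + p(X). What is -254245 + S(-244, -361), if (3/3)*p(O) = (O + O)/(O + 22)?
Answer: -86310712/339 ≈ -2.5460e+5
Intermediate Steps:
p(O) = 2*O/(22 + O) (p(O) = (O + O)/(O + 22) = (2*O)/(22 + O) = 2*O/(22 + O))
S(Q, X) = X + 2*X/(22 + X)
-254245 + S(-244, -361) = -254245 - 361*(24 - 361)/(22 - 361) = -254245 - 361*(-337)/(-339) = -254245 - 361*(-1/339)*(-337) = -254245 - 121657/339 = -86310712/339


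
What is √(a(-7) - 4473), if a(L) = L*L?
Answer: 2*I*√1106 ≈ 66.513*I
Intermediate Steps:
a(L) = L²
√(a(-7) - 4473) = √((-7)² - 4473) = √(49 - 4473) = √(-4424) = 2*I*√1106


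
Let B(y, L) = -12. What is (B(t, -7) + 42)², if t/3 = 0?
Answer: 900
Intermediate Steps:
t = 0 (t = 3*0 = 0)
(B(t, -7) + 42)² = (-12 + 42)² = 30² = 900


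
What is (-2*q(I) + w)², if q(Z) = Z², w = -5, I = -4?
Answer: 1369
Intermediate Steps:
(-2*q(I) + w)² = (-2*(-4)² - 5)² = (-2*16 - 5)² = (-32 - 5)² = (-37)² = 1369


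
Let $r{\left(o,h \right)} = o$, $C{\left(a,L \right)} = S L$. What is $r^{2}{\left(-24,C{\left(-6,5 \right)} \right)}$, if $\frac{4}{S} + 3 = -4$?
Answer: $576$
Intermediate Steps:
$S = - \frac{4}{7}$ ($S = \frac{4}{-3 - 4} = \frac{4}{-7} = 4 \left(- \frac{1}{7}\right) = - \frac{4}{7} \approx -0.57143$)
$C{\left(a,L \right)} = - \frac{4 L}{7}$
$r^{2}{\left(-24,C{\left(-6,5 \right)} \right)} = \left(-24\right)^{2} = 576$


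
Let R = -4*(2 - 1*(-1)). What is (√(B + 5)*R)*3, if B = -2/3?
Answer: -12*√39 ≈ -74.940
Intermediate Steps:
B = -⅔ (B = -2*⅓ = -⅔ ≈ -0.66667)
R = -12 (R = -4*(2 + 1) = -4*3 = -12)
(√(B + 5)*R)*3 = (√(-⅔ + 5)*(-12))*3 = (√(13/3)*(-12))*3 = ((√39/3)*(-12))*3 = -4*√39*3 = -12*√39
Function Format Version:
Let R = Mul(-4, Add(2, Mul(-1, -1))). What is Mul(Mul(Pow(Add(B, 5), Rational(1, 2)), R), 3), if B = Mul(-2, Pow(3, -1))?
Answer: Mul(-12, Pow(39, Rational(1, 2))) ≈ -74.940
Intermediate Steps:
B = Rational(-2, 3) (B = Mul(-2, Rational(1, 3)) = Rational(-2, 3) ≈ -0.66667)
R = -12 (R = Mul(-4, Add(2, 1)) = Mul(-4, 3) = -12)
Mul(Mul(Pow(Add(B, 5), Rational(1, 2)), R), 3) = Mul(Mul(Pow(Add(Rational(-2, 3), 5), Rational(1, 2)), -12), 3) = Mul(Mul(Pow(Rational(13, 3), Rational(1, 2)), -12), 3) = Mul(Mul(Mul(Rational(1, 3), Pow(39, Rational(1, 2))), -12), 3) = Mul(Mul(-4, Pow(39, Rational(1, 2))), 3) = Mul(-12, Pow(39, Rational(1, 2)))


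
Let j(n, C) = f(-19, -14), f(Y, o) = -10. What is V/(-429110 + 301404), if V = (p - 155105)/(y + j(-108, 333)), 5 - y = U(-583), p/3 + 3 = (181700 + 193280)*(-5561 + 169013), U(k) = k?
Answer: -91936768883/36907034 ≈ -2491.0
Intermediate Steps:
j(n, C) = -10
p = 183873692871 (p = -9 + 3*((181700 + 193280)*(-5561 + 169013)) = -9 + 3*(374980*163452) = -9 + 3*61291230960 = -9 + 183873692880 = 183873692871)
y = 588 (y = 5 - 1*(-583) = 5 + 583 = 588)
V = 91936768883/289 (V = (183873692871 - 155105)/(588 - 10) = 183873537766/578 = 183873537766*(1/578) = 91936768883/289 ≈ 3.1812e+8)
V/(-429110 + 301404) = 91936768883/(289*(-429110 + 301404)) = (91936768883/289)/(-127706) = (91936768883/289)*(-1/127706) = -91936768883/36907034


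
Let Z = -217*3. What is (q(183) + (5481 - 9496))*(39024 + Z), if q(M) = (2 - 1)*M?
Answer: -147045336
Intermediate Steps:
Z = -651 (Z = -217*3 = -651)
q(M) = M (q(M) = 1*M = M)
(q(183) + (5481 - 9496))*(39024 + Z) = (183 + (5481 - 9496))*(39024 - 651) = (183 - 4015)*38373 = -3832*38373 = -147045336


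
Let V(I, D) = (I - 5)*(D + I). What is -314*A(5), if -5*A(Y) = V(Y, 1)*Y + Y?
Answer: 314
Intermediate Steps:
V(I, D) = (-5 + I)*(D + I)
A(Y) = -Y/5 - Y*(-5 + Y**2 - 4*Y)/5 (A(Y) = -((Y**2 - 5*1 - 5*Y + 1*Y)*Y + Y)/5 = -((Y**2 - 5 - 5*Y + Y)*Y + Y)/5 = -((-5 + Y**2 - 4*Y)*Y + Y)/5 = -(Y*(-5 + Y**2 - 4*Y) + Y)/5 = -(Y + Y*(-5 + Y**2 - 4*Y))/5 = -Y/5 - Y*(-5 + Y**2 - 4*Y)/5)
-314*A(5) = -314*5*(4 - 1*5**2 + 4*5)/5 = -314*5*(4 - 1*25 + 20)/5 = -314*5*(4 - 25 + 20)/5 = -314*5*(-1)/5 = -314*(-1) = 314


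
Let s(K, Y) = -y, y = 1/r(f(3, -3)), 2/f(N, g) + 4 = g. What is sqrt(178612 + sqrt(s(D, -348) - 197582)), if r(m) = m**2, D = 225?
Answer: sqrt(714448 + 2*I*sqrt(790377))/2 ≈ 422.63 + 0.5259*I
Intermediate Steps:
f(N, g) = 2/(-4 + g)
y = 49/4 (y = 1/((2/(-4 - 3))**2) = 1/((2/(-7))**2) = 1/((2*(-1/7))**2) = 1/((-2/7)**2) = 1/(4/49) = 49/4 ≈ 12.250)
s(K, Y) = -49/4 (s(K, Y) = -1*49/4 = -49/4)
sqrt(178612 + sqrt(s(D, -348) - 197582)) = sqrt(178612 + sqrt(-49/4 - 197582)) = sqrt(178612 + sqrt(-790377/4)) = sqrt(178612 + I*sqrt(790377)/2)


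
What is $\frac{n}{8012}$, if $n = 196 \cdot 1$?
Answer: $\frac{49}{2003} \approx 0.024463$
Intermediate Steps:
$n = 196$
$\frac{n}{8012} = \frac{196}{8012} = 196 \cdot \frac{1}{8012} = \frac{49}{2003}$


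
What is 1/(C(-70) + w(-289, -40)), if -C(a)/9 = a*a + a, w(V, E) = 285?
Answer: -1/43185 ≈ -2.3156e-5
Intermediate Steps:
C(a) = -9*a - 9*a**2 (C(a) = -9*(a*a + a) = -9*(a**2 + a) = -9*(a + a**2) = -9*a - 9*a**2)
1/(C(-70) + w(-289, -40)) = 1/(-9*(-70)*(1 - 70) + 285) = 1/(-9*(-70)*(-69) + 285) = 1/(-43470 + 285) = 1/(-43185) = -1/43185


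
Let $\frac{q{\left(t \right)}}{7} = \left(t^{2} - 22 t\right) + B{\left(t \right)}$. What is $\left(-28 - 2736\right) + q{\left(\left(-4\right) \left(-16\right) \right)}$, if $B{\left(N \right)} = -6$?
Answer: $16010$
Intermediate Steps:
$q{\left(t \right)} = -42 - 154 t + 7 t^{2}$ ($q{\left(t \right)} = 7 \left(\left(t^{2} - 22 t\right) - 6\right) = 7 \left(-6 + t^{2} - 22 t\right) = -42 - 154 t + 7 t^{2}$)
$\left(-28 - 2736\right) + q{\left(\left(-4\right) \left(-16\right) \right)} = \left(-28 - 2736\right) - \left(42 - 28672 + 154 \left(-4\right) \left(-16\right)\right) = -2764 - \left(9898 - 28672\right) = -2764 - -18774 = -2764 + 18774 = 16010$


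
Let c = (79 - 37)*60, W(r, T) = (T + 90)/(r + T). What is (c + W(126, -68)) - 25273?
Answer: -659826/29 ≈ -22753.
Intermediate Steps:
W(r, T) = (90 + T)/(T + r)
c = 2520 (c = 42*60 = 2520)
(c + W(126, -68)) - 25273 = (2520 + (90 - 68)/(-68 + 126)) - 25273 = (2520 + 22/58) - 25273 = (2520 + (1/58)*22) - 25273 = (2520 + 11/29) - 25273 = 73091/29 - 25273 = -659826/29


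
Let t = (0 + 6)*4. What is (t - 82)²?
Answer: 3364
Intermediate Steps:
t = 24 (t = 6*4 = 24)
(t - 82)² = (24 - 82)² = (-58)² = 3364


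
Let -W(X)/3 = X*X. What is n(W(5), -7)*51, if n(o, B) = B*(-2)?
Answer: 714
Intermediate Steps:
W(X) = -3*X² (W(X) = -3*X*X = -3*X²)
n(o, B) = -2*B
n(W(5), -7)*51 = -2*(-7)*51 = 14*51 = 714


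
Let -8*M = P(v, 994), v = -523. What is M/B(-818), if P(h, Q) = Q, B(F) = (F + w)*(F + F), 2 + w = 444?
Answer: -497/2460544 ≈ -0.00020199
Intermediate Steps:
w = 442 (w = -2 + 444 = 442)
B(F) = 2*F*(442 + F) (B(F) = (F + 442)*(F + F) = (442 + F)*(2*F) = 2*F*(442 + F))
M = -497/4 (M = -⅛*994 = -497/4 ≈ -124.25)
M/B(-818) = -497*(-1/(1636*(442 - 818)))/4 = -497/(4*(2*(-818)*(-376))) = -497/4/615136 = -497/4*1/615136 = -497/2460544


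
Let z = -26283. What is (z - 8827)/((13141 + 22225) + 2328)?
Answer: -17555/18847 ≈ -0.93145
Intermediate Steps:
(z - 8827)/((13141 + 22225) + 2328) = (-26283 - 8827)/((13141 + 22225) + 2328) = -35110/(35366 + 2328) = -35110/37694 = -35110*1/37694 = -17555/18847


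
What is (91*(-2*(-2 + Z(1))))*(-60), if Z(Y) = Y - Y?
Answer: -21840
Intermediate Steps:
Z(Y) = 0
(91*(-2*(-2 + Z(1))))*(-60) = (91*(-2*(-2 + 0)))*(-60) = (91*(-2*(-2)))*(-60) = (91*4)*(-60) = 364*(-60) = -21840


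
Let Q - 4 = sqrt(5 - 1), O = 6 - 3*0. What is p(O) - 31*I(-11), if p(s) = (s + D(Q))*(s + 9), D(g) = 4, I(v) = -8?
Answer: 398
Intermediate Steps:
O = 6 (O = 6 + 0 = 6)
Q = 6 (Q = 4 + sqrt(5 - 1) = 4 + sqrt(4) = 4 + 2 = 6)
p(s) = (4 + s)*(9 + s) (p(s) = (s + 4)*(s + 9) = (4 + s)*(9 + s))
p(O) - 31*I(-11) = (36 + 6**2 + 13*6) - 31*(-8) = (36 + 36 + 78) + 248 = 150 + 248 = 398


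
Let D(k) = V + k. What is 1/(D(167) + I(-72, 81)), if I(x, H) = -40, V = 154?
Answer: 1/281 ≈ 0.0035587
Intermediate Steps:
D(k) = 154 + k
1/(D(167) + I(-72, 81)) = 1/((154 + 167) - 40) = 1/(321 - 40) = 1/281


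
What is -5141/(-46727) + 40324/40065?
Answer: 2090193713/1872117255 ≈ 1.1165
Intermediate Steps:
-5141/(-46727) + 40324/40065 = -5141*(-1/46727) + 40324*(1/40065) = 5141/46727 + 40324/40065 = 2090193713/1872117255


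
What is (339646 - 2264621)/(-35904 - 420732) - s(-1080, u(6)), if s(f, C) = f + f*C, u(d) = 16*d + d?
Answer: 50798113615/456636 ≈ 1.1124e+5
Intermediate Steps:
u(d) = 17*d
s(f, C) = f + C*f
(339646 - 2264621)/(-35904 - 420732) - s(-1080, u(6)) = (339646 - 2264621)/(-35904 - 420732) - (-1080)*(1 + 17*6) = -1924975/(-456636) - (-1080)*(1 + 102) = -1924975*(-1/456636) - (-1080)*103 = 1924975/456636 - 1*(-111240) = 1924975/456636 + 111240 = 50798113615/456636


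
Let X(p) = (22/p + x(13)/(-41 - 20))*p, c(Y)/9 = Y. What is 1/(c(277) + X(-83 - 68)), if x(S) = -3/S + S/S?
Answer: 793/1995905 ≈ 0.00039731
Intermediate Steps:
c(Y) = 9*Y
x(S) = 1 - 3/S (x(S) = -3/S + 1 = 1 - 3/S)
X(p) = p*(-10/793 + 22/p) (X(p) = (22/p + ((-3 + 13)/13)/(-41 - 20))*p = (22/p + ((1/13)*10)/(-61))*p = (22/p + (10/13)*(-1/61))*p = (22/p - 10/793)*p = (-10/793 + 22/p)*p = p*(-10/793 + 22/p))
1/(c(277) + X(-83 - 68)) = 1/(9*277 + (22 - 10*(-83 - 68)/793)) = 1/(2493 + (22 - 10/793*(-151))) = 1/(2493 + (22 + 1510/793)) = 1/(2493 + 18956/793) = 1/(1995905/793) = 793/1995905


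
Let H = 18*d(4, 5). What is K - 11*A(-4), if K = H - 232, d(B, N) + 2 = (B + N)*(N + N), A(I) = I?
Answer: 1396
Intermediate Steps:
d(B, N) = -2 + 2*N*(B + N) (d(B, N) = -2 + (B + N)*(N + N) = -2 + (B + N)*(2*N) = -2 + 2*N*(B + N))
H = 1584 (H = 18*(-2 + 2*5² + 2*4*5) = 18*(-2 + 2*25 + 40) = 18*(-2 + 50 + 40) = 18*88 = 1584)
K = 1352 (K = 1584 - 232 = 1352)
K - 11*A(-4) = 1352 - 11*(-4) = 1352 + 44 = 1396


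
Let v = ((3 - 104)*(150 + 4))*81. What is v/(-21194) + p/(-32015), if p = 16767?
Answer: 19989753156/339262955 ≈ 58.921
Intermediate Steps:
v = -1259874 (v = -101*154*81 = -15554*81 = -1259874)
v/(-21194) + p/(-32015) = -1259874/(-21194) + 16767/(-32015) = -1259874*(-1/21194) + 16767*(-1/32015) = 629937/10597 - 16767/32015 = 19989753156/339262955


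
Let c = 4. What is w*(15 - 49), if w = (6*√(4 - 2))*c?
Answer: -816*√2 ≈ -1154.0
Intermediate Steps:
w = 24*√2 (w = (6*√(4 - 2))*4 = (6*√2)*4 = 24*√2 ≈ 33.941)
w*(15 - 49) = (24*√2)*(15 - 49) = (24*√2)*(-34) = -816*√2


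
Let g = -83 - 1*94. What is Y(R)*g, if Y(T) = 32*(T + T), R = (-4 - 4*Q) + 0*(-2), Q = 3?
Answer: 181248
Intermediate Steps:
R = -16 (R = (-4 - 4*3) + 0*(-2) = (-4 - 12) + 0 = -16 + 0 = -16)
Y(T) = 64*T (Y(T) = 32*(2*T) = 64*T)
g = -177 (g = -83 - 94 = -177)
Y(R)*g = (64*(-16))*(-177) = -1024*(-177) = 181248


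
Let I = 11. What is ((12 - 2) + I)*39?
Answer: 819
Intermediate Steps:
((12 - 2) + I)*39 = ((12 - 2) + 11)*39 = (10 + 11)*39 = 21*39 = 819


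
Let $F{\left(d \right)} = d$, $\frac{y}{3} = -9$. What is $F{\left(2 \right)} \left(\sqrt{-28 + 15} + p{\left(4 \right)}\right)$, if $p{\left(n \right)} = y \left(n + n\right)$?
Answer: $-432 + 2 i \sqrt{13} \approx -432.0 + 7.2111 i$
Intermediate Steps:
$y = -27$ ($y = 3 \left(-9\right) = -27$)
$p{\left(n \right)} = - 54 n$ ($p{\left(n \right)} = - 27 \left(n + n\right) = - 27 \cdot 2 n = - 54 n$)
$F{\left(2 \right)} \left(\sqrt{-28 + 15} + p{\left(4 \right)}\right) = 2 \left(\sqrt{-28 + 15} - 216\right) = 2 \left(\sqrt{-13} - 216\right) = 2 \left(i \sqrt{13} - 216\right) = 2 \left(-216 + i \sqrt{13}\right) = -432 + 2 i \sqrt{13}$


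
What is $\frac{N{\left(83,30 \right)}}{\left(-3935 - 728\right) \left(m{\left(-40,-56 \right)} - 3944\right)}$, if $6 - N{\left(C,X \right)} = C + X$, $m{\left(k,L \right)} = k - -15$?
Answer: $- \frac{107}{18507447} \approx -5.7815 \cdot 10^{-6}$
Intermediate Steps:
$m{\left(k,L \right)} = 15 + k$ ($m{\left(k,L \right)} = k + 15 = 15 + k$)
$N{\left(C,X \right)} = 6 - C - X$ ($N{\left(C,X \right)} = 6 - \left(C + X\right) = 6 - C - X$)
$\frac{N{\left(83,30 \right)}}{\left(-3935 - 728\right) \left(m{\left(-40,-56 \right)} - 3944\right)} = \frac{6 - 83 - 30}{\left(-3935 - 728\right) \left(\left(15 - 40\right) - 3944\right)} = \frac{6 - 83 - 30}{\left(-4663\right) \left(-25 - 3944\right)} = - \frac{107}{\left(-4663\right) \left(-3969\right)} = - \frac{107}{18507447}$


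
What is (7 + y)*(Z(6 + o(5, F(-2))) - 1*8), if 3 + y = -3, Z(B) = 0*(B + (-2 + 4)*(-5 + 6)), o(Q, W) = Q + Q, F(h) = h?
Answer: -8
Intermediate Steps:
o(Q, W) = 2*Q
Z(B) = 0 (Z(B) = 0*(B + 2*1) = 0*(B + 2) = 0*(2 + B) = 0)
y = -6 (y = -3 - 3 = -6)
(7 + y)*(Z(6 + o(5, F(-2))) - 1*8) = (7 - 6)*(0 - 1*8) = 1*(0 - 8) = 1*(-8) = -8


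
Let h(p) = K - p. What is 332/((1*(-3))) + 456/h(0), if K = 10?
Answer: -976/15 ≈ -65.067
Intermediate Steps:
h(p) = 10 - p
332/((1*(-3))) + 456/h(0) = 332/((1*(-3))) + 456/(10 - 1*0) = 332/(-3) + 456/(10 + 0) = 332*(-⅓) + 456/10 = -332/3 + 456*(⅒) = -332/3 + 228/5 = -976/15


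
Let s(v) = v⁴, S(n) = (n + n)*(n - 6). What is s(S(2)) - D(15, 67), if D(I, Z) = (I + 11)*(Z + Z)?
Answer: 62052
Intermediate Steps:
D(I, Z) = 2*Z*(11 + I) (D(I, Z) = (11 + I)*(2*Z) = 2*Z*(11 + I))
S(n) = 2*n*(-6 + n) (S(n) = (2*n)*(-6 + n) = 2*n*(-6 + n))
s(S(2)) - D(15, 67) = (2*2*(-6 + 2))⁴ - 2*67*(11 + 15) = (2*2*(-4))⁴ - 2*67*26 = (-16)⁴ - 1*3484 = 65536 - 3484 = 62052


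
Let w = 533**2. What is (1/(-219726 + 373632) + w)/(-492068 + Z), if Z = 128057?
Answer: -43723001635/56023476966 ≈ -0.78044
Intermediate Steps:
w = 284089
(1/(-219726 + 373632) + w)/(-492068 + Z) = (1/(-219726 + 373632) + 284089)/(-492068 + 128057) = (1/153906 + 284089)/(-364011) = (1/153906 + 284089)*(-1/364011) = (43723001635/153906)*(-1/364011) = -43723001635/56023476966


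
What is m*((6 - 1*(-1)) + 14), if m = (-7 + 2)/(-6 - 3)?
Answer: 35/3 ≈ 11.667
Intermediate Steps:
m = 5/9 (m = -5/(-9) = -5*(-⅑) = 5/9 ≈ 0.55556)
m*((6 - 1*(-1)) + 14) = 5*((6 - 1*(-1)) + 14)/9 = 5*((6 + 1) + 14)/9 = 5*(7 + 14)/9 = (5/9)*21 = 35/3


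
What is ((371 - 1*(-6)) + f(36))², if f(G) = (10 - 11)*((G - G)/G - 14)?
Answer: 152881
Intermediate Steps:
f(G) = 14 (f(G) = -(0/G - 14) = -(0 - 14) = -1*(-14) = 14)
((371 - 1*(-6)) + f(36))² = ((371 - 1*(-6)) + 14)² = ((371 + 6) + 14)² = (377 + 14)² = 391² = 152881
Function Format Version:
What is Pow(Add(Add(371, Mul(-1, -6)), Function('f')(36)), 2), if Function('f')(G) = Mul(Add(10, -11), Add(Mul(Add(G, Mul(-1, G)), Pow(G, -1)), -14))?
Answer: 152881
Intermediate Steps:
Function('f')(G) = 14 (Function('f')(G) = Mul(-1, Add(Mul(0, Pow(G, -1)), -14)) = Mul(-1, Add(0, -14)) = Mul(-1, -14) = 14)
Pow(Add(Add(371, Mul(-1, -6)), Function('f')(36)), 2) = Pow(Add(Add(371, Mul(-1, -6)), 14), 2) = Pow(Add(Add(371, 6), 14), 2) = Pow(Add(377, 14), 2) = Pow(391, 2) = 152881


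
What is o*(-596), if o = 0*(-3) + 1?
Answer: -596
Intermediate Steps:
o = 1 (o = 0 + 1 = 1)
o*(-596) = 1*(-596) = -596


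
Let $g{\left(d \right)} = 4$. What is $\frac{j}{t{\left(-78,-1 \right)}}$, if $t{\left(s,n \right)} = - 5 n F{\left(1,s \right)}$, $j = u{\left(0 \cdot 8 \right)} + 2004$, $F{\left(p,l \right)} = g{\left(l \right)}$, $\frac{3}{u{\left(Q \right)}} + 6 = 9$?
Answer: $\frac{401}{4} \approx 100.25$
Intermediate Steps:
$u{\left(Q \right)} = 1$ ($u{\left(Q \right)} = \frac{3}{-6 + 9} = \frac{3}{3} = 3 \cdot \frac{1}{3} = 1$)
$F{\left(p,l \right)} = 4$
$j = 2005$ ($j = 1 + 2004 = 2005$)
$t{\left(s,n \right)} = - 20 n$ ($t{\left(s,n \right)} = - 5 n 4 = - 20 n$)
$\frac{j}{t{\left(-78,-1 \right)}} = \frac{2005}{\left(-20\right) \left(-1\right)} = \frac{2005}{20} = 2005 \cdot \frac{1}{20} = \frac{401}{4}$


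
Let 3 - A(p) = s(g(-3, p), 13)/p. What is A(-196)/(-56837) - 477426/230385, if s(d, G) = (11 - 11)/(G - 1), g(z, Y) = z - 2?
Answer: -9045384239/4364797415 ≈ -2.0723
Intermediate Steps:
g(z, Y) = -2 + z
s(d, G) = 0 (s(d, G) = 0/(-1 + G) = 0)
A(p) = 3 (A(p) = 3 - 0/p = 3 - 1*0 = 3 + 0 = 3)
A(-196)/(-56837) - 477426/230385 = 3/(-56837) - 477426/230385 = 3*(-1/56837) - 477426*1/230385 = -3/56837 - 159142/76795 = -9045384239/4364797415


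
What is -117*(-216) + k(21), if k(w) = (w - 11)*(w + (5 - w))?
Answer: 25322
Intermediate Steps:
k(w) = -55 + 5*w (k(w) = (-11 + w)*5 = -55 + 5*w)
-117*(-216) + k(21) = -117*(-216) + (-55 + 5*21) = 25272 + (-55 + 105) = 25272 + 50 = 25322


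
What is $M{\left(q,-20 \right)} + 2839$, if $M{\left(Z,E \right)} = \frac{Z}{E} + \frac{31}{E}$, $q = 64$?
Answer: $\frac{11337}{4} \approx 2834.3$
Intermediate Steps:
$M{\left(Z,E \right)} = \frac{31}{E} + \frac{Z}{E}$
$M{\left(q,-20 \right)} + 2839 = \frac{31 + 64}{-20} + 2839 = \left(- \frac{1}{20}\right) 95 + 2839 = - \frac{19}{4} + 2839 = \frac{11337}{4}$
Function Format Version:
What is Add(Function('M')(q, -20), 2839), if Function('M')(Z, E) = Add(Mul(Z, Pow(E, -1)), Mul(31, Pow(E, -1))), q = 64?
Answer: Rational(11337, 4) ≈ 2834.3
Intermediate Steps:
Function('M')(Z, E) = Add(Mul(31, Pow(E, -1)), Mul(Z, Pow(E, -1)))
Add(Function('M')(q, -20), 2839) = Add(Mul(Pow(-20, -1), Add(31, 64)), 2839) = Add(Mul(Rational(-1, 20), 95), 2839) = Add(Rational(-19, 4), 2839) = Rational(11337, 4)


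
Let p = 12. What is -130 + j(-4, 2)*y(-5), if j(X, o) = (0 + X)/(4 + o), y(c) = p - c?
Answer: -424/3 ≈ -141.33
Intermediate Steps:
y(c) = 12 - c
j(X, o) = X/(4 + o)
-130 + j(-4, 2)*y(-5) = -130 + (-4/(4 + 2))*(12 - 1*(-5)) = -130 + (-4/6)*(12 + 5) = -130 - 4*1/6*17 = -130 - 2/3*17 = -130 - 34/3 = -424/3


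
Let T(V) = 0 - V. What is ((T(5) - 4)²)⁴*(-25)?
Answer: -1076168025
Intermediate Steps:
T(V) = -V
((T(5) - 4)²)⁴*(-25) = ((-1*5 - 4)²)⁴*(-25) = ((-5 - 4)²)⁴*(-25) = ((-9)²)⁴*(-25) = 81⁴*(-25) = 43046721*(-25) = -1076168025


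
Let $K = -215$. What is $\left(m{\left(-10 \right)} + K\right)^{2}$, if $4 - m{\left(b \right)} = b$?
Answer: $40401$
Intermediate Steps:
$m{\left(b \right)} = 4 - b$
$\left(m{\left(-10 \right)} + K\right)^{2} = \left(\left(4 - -10\right) - 215\right)^{2} = \left(\left(4 + 10\right) - 215\right)^{2} = \left(14 - 215\right)^{2} = \left(-201\right)^{2} = 40401$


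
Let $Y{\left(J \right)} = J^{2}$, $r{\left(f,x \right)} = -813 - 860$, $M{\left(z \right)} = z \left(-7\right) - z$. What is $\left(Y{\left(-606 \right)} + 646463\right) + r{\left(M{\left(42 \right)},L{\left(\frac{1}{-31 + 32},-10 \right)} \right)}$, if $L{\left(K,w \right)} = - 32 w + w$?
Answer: $1012026$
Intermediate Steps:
$M{\left(z \right)} = - 8 z$ ($M{\left(z \right)} = - 7 z - z = - 8 z$)
$L{\left(K,w \right)} = - 31 w$
$r{\left(f,x \right)} = -1673$ ($r{\left(f,x \right)} = -813 - 860 = -1673$)
$\left(Y{\left(-606 \right)} + 646463\right) + r{\left(M{\left(42 \right)},L{\left(\frac{1}{-31 + 32},-10 \right)} \right)} = \left(\left(-606\right)^{2} + 646463\right) - 1673 = \left(367236 + 646463\right) - 1673 = 1013699 - 1673 = 1012026$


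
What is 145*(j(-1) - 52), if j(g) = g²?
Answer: -7395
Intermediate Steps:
145*(j(-1) - 52) = 145*((-1)² - 52) = 145*(1 - 52) = 145*(-51) = -7395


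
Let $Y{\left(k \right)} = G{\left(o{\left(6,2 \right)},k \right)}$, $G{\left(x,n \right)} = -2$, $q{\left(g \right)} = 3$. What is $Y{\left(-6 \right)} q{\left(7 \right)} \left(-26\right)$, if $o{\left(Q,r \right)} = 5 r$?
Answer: $156$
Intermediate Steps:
$Y{\left(k \right)} = -2$
$Y{\left(-6 \right)} q{\left(7 \right)} \left(-26\right) = \left(-2\right) 3 \left(-26\right) = \left(-6\right) \left(-26\right) = 156$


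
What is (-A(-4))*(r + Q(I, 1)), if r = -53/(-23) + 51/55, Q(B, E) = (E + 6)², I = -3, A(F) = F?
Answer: 264292/1265 ≈ 208.93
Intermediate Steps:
Q(B, E) = (6 + E)²
r = 4088/1265 (r = -53*(-1/23) + 51*(1/55) = 53/23 + 51/55 = 4088/1265 ≈ 3.2316)
(-A(-4))*(r + Q(I, 1)) = (-1*(-4))*(4088/1265 + (6 + 1)²) = 4*(4088/1265 + 7²) = 4*(4088/1265 + 49) = 4*(66073/1265) = 264292/1265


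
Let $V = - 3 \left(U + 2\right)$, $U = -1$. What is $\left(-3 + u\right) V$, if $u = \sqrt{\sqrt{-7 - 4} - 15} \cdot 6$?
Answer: $9 - 18 \sqrt{-15 + i \sqrt{11}} \approx 1.339 - 70.133 i$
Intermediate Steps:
$V = -3$ ($V = - 3 \left(-1 + 2\right) = \left(-3\right) 1 = -3$)
$u = 6 \sqrt{-15 + i \sqrt{11}}$ ($u = \sqrt{\sqrt{-11} - 15} \cdot 6 = \sqrt{i \sqrt{11} - 15} \cdot 6 = \sqrt{-15 + i \sqrt{11}} \cdot 6 = 6 \sqrt{-15 + i \sqrt{11}} \approx 2.5537 + 23.378 i$)
$\left(-3 + u\right) V = \left(-3 + 6 \sqrt{-15 + i \sqrt{11}}\right) \left(-3\right) = 9 - 18 \sqrt{-15 + i \sqrt{11}}$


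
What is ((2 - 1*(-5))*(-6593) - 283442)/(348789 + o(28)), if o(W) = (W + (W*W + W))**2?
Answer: -329593/1054389 ≈ -0.31259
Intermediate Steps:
o(W) = (W**2 + 2*W)**2 (o(W) = (W + (W**2 + W))**2 = (W + (W + W**2))**2 = (W**2 + 2*W)**2)
((2 - 1*(-5))*(-6593) - 283442)/(348789 + o(28)) = ((2 - 1*(-5))*(-6593) - 283442)/(348789 + 28**2*(2 + 28)**2) = ((2 + 5)*(-6593) - 283442)/(348789 + 784*30**2) = (7*(-6593) - 283442)/(348789 + 784*900) = (-46151 - 283442)/(348789 + 705600) = -329593/1054389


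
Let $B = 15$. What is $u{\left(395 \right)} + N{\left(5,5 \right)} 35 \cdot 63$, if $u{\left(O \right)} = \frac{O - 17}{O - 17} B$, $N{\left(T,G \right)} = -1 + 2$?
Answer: $2220$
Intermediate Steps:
$N{\left(T,G \right)} = 1$
$u{\left(O \right)} = 15$ ($u{\left(O \right)} = \frac{O - 17}{O - 17} \cdot 15 = \frac{-17 + O}{-17 + O} 15 = 1 \cdot 15 = 15$)
$u{\left(395 \right)} + N{\left(5,5 \right)} 35 \cdot 63 = 15 + 1 \cdot 35 \cdot 63 = 15 + 35 \cdot 63 = 15 + 2205 = 2220$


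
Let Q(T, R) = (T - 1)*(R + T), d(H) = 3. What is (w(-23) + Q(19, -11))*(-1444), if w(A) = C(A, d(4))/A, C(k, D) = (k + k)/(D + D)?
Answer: -625252/3 ≈ -2.0842e+5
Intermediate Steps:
Q(T, R) = (-1 + T)*(R + T)
C(k, D) = k/D (C(k, D) = (2*k)/((2*D)) = (2*k)*(1/(2*D)) = k/D)
w(A) = ⅓ (w(A) = (A/3)/A = ⅓)
(w(-23) + Q(19, -11))*(-1444) = (⅓ + (19² - 1*(-11) - 1*19 - 11*19))*(-1444) = (⅓ + (361 + 11 - 19 - 209))*(-1444) = (⅓ + 144)*(-1444) = (433/3)*(-1444) = -625252/3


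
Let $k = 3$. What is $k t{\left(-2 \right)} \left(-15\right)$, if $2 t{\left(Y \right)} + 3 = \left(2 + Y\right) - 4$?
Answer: $\frac{315}{2} \approx 157.5$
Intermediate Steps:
$t{\left(Y \right)} = - \frac{5}{2} + \frac{Y}{2}$ ($t{\left(Y \right)} = - \frac{3}{2} + \frac{\left(2 + Y\right) - 4}{2} = - \frac{3}{2} + \frac{-2 + Y}{2} = - \frac{3}{2} + \left(-1 + \frac{Y}{2}\right) = - \frac{5}{2} + \frac{Y}{2}$)
$k t{\left(-2 \right)} \left(-15\right) = 3 \left(- \frac{5}{2} + \frac{1}{2} \left(-2\right)\right) \left(-15\right) = 3 \left(- \frac{5}{2} - 1\right) \left(-15\right) = 3 \left(- \frac{7}{2}\right) \left(-15\right) = \left(- \frac{21}{2}\right) \left(-15\right) = \frac{315}{2}$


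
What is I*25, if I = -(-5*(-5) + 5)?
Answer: -750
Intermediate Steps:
I = -30 (I = -(25 + 5) = -1*30 = -30)
I*25 = -30*25 = -750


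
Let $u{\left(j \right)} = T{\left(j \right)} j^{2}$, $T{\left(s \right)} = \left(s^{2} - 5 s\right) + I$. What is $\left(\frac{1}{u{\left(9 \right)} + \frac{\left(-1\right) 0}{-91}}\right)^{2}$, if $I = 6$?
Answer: $\frac{1}{11573604} \approx 8.6403 \cdot 10^{-8}$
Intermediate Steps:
$T{\left(s \right)} = 6 + s^{2} - 5 s$ ($T{\left(s \right)} = \left(s^{2} - 5 s\right) + 6 = 6 + s^{2} - 5 s$)
$u{\left(j \right)} = j^{2} \left(6 + j^{2} - 5 j\right)$ ($u{\left(j \right)} = \left(6 + j^{2} - 5 j\right) j^{2} = j^{2} \left(6 + j^{2} - 5 j\right)$)
$\left(\frac{1}{u{\left(9 \right)} + \frac{\left(-1\right) 0}{-91}}\right)^{2} = \left(\frac{1}{9^{2} \left(6 + 9^{2} - 45\right) + \frac{\left(-1\right) 0}{-91}}\right)^{2} = \left(\frac{1}{81 \left(6 + 81 - 45\right) + 0 \left(- \frac{1}{91}\right)}\right)^{2} = \left(\frac{1}{81 \cdot 42 + 0}\right)^{2} = \left(\frac{1}{3402 + 0}\right)^{2} = \left(\frac{1}{3402}\right)^{2} = \frac{1}{11573604}$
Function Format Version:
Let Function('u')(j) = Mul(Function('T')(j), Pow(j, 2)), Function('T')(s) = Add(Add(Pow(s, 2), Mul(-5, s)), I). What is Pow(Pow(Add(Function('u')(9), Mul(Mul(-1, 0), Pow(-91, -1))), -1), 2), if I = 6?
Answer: Rational(1, 11573604) ≈ 8.6403e-8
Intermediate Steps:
Function('T')(s) = Add(6, Pow(s, 2), Mul(-5, s)) (Function('T')(s) = Add(Add(Pow(s, 2), Mul(-5, s)), 6) = Add(6, Pow(s, 2), Mul(-5, s)))
Function('u')(j) = Mul(Pow(j, 2), Add(6, Pow(j, 2), Mul(-5, j))) (Function('u')(j) = Mul(Add(6, Pow(j, 2), Mul(-5, j)), Pow(j, 2)) = Mul(Pow(j, 2), Add(6, Pow(j, 2), Mul(-5, j))))
Pow(Pow(Add(Function('u')(9), Mul(Mul(-1, 0), Pow(-91, -1))), -1), 2) = Pow(Pow(Add(Mul(Pow(9, 2), Add(6, Pow(9, 2), Mul(-5, 9))), Mul(Mul(-1, 0), Pow(-91, -1))), -1), 2) = Pow(Pow(Add(Mul(81, Add(6, 81, -45)), Mul(0, Rational(-1, 91))), -1), 2) = Pow(Pow(Add(Mul(81, 42), 0), -1), 2) = Pow(Pow(Add(3402, 0), -1), 2) = Pow(Pow(3402, -1), 2) = Pow(Rational(1, 3402), 2) = Rational(1, 11573604)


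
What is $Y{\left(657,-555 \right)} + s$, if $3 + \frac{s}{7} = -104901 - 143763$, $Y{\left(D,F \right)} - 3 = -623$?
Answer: $-1741289$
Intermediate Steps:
$Y{\left(D,F \right)} = -620$ ($Y{\left(D,F \right)} = 3 - 623 = -620$)
$s = -1740669$ ($s = -21 + 7 \left(-104901 - 143763\right) = -21 + 7 \left(-248664\right) = -21 - 1740648 = -1740669$)
$Y{\left(657,-555 \right)} + s = -620 - 1740669 = -1741289$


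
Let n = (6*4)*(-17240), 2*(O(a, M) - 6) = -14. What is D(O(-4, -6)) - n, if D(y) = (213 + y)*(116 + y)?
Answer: 438140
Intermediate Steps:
O(a, M) = -1 (O(a, M) = 6 + (½)*(-14) = 6 - 7 = -1)
D(y) = (116 + y)*(213 + y)
n = -413760 (n = 24*(-17240) = -413760)
D(O(-4, -6)) - n = (24708 + (-1)² + 329*(-1)) - 1*(-413760) = (24708 + 1 - 329) + 413760 = 24380 + 413760 = 438140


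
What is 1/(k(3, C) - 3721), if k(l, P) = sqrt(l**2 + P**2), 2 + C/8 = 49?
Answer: -3721/13704456 - sqrt(141385)/13704456 ≈ -0.00029895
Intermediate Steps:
C = 376 (C = -16 + 8*49 = -16 + 392 = 376)
k(l, P) = sqrt(P**2 + l**2)
1/(k(3, C) - 3721) = 1/(sqrt(376**2 + 3**2) - 3721) = 1/(sqrt(141376 + 9) - 3721) = 1/(sqrt(141385) - 3721) = 1/(-3721 + sqrt(141385))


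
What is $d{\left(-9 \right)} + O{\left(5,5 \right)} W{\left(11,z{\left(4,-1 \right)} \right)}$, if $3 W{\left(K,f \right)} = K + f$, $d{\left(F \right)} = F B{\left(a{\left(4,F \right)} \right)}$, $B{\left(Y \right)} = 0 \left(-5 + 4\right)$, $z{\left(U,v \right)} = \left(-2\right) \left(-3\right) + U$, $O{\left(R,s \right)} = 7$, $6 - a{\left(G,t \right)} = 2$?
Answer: $49$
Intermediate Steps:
$a{\left(G,t \right)} = 4$ ($a{\left(G,t \right)} = 6 - 2 = 4$)
$z{\left(U,v \right)} = 6 + U$
$B{\left(Y \right)} = 0$ ($B{\left(Y \right)} = 0 \left(-1\right) = 0$)
$d{\left(F \right)} = 0$ ($d{\left(F \right)} = F 0 = 0$)
$W{\left(K,f \right)} = \frac{K}{3} + \frac{f}{3}$ ($W{\left(K,f \right)} = \frac{K + f}{3} = \frac{K}{3} + \frac{f}{3}$)
$d{\left(-9 \right)} + O{\left(5,5 \right)} W{\left(11,z{\left(4,-1 \right)} \right)} = 0 + 7 \left(\frac{1}{3} \cdot 11 + \frac{6 + 4}{3}\right) = 0 + 7 \left(\frac{11}{3} + \frac{1}{3} \cdot 10\right) = 0 + 7 \left(\frac{11}{3} + \frac{10}{3}\right) = 0 + 7 \cdot 7 = 0 + 49 = 49$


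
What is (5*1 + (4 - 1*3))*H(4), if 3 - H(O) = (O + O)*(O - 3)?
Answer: -30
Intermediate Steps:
H(O) = 3 - 2*O*(-3 + O) (H(O) = 3 - (O + O)*(O - 3) = 3 - 2*O*(-3 + O))
(5*1 + (4 - 1*3))*H(4) = (5*1 + (4 - 1*3))*(3 - 2*4² + 6*4) = (5 + (4 - 3))*(3 - 2*16 + 24) = (5 + 1)*(3 - 32 + 24) = 6*(-5) = -30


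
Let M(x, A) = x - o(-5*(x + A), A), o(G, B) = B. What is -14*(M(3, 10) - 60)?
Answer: 938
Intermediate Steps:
M(x, A) = x - A
-14*(M(3, 10) - 60) = -14*((3 - 1*10) - 60) = -14*((3 - 10) - 60) = -14*(-7 - 60) = -14*(-67) = 938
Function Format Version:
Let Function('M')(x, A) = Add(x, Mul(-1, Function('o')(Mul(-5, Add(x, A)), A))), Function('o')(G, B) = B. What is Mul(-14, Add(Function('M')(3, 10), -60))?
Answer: 938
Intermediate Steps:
Function('M')(x, A) = Add(x, Mul(-1, A))
Mul(-14, Add(Function('M')(3, 10), -60)) = Mul(-14, Add(Add(3, Mul(-1, 10)), -60)) = Mul(-14, Add(Add(3, -10), -60)) = Mul(-14, Add(-7, -60)) = Mul(-14, -67) = 938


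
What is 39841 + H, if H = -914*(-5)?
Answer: 44411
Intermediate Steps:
H = 4570
39841 + H = 39841 + 4570 = 44411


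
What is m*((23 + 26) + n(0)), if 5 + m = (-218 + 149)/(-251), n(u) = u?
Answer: -58114/251 ≈ -231.53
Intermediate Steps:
m = -1186/251 (m = -5 + (-218 + 149)/(-251) = -5 - 69*(-1/251) = -5 + 69/251 = -1186/251 ≈ -4.7251)
m*((23 + 26) + n(0)) = -1186*((23 + 26) + 0)/251 = -1186*(49 + 0)/251 = -1186/251*49 = -58114/251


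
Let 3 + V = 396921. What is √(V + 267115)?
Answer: √664033 ≈ 814.88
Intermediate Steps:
V = 396918 (V = -3 + 396921 = 396918)
√(V + 267115) = √(396918 + 267115) = √664033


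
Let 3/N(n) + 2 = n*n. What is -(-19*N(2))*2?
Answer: 57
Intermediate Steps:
N(n) = 3/(-2 + n²) (N(n) = 3/(-2 + n*n) = 3/(-2 + n²))
-(-19*N(2))*2 = -(-57/(-2 + 2²))*2 = -(-57/(-2 + 4))*2 = -(-57/2)*2 = -(-19*3/2)*2 = -(-57)*2/2 = -1*(-57) = 57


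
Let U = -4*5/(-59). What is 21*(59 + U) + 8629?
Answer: 582632/59 ≈ 9875.1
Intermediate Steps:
U = 20/59 (U = -20*(-1/59) = 20/59 ≈ 0.33898)
21*(59 + U) + 8629 = 21*(59 + 20/59) + 8629 = 21*(3501/59) + 8629 = 73521/59 + 8629 = 582632/59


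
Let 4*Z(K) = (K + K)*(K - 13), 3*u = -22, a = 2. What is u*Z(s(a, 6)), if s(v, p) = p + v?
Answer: 440/3 ≈ 146.67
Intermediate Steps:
u = -22/3 (u = (⅓)*(-22) = -22/3 ≈ -7.3333)
Z(K) = K*(-13 + K)/2 (Z(K) = ((K + K)*(K - 13))/4 = ((2*K)*(-13 + K))/4 = (2*K*(-13 + K))/4 = K*(-13 + K)/2)
u*Z(s(a, 6)) = -11*(6 + 2)*(-13 + (6 + 2))/3 = -11*8*(-13 + 8)/3 = -11*8*(-5)/3 = -22/3*(-20) = 440/3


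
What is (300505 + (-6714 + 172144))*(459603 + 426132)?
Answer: 412694937225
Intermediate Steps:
(300505 + (-6714 + 172144))*(459603 + 426132) = (300505 + 165430)*885735 = 465935*885735 = 412694937225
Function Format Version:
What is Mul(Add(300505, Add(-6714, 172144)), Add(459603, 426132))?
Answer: 412694937225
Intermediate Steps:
Mul(Add(300505, Add(-6714, 172144)), Add(459603, 426132)) = Mul(Add(300505, 165430), 885735) = Mul(465935, 885735) = 412694937225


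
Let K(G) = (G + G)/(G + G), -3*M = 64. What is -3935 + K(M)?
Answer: -3934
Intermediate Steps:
M = -64/3 (M = -⅓*64 = -64/3 ≈ -21.333)
K(G) = 1 (K(G) = (2*G)/((2*G)) = (2*G)*(1/(2*G)) = 1)
-3935 + K(M) = -3935 + 1 = -3934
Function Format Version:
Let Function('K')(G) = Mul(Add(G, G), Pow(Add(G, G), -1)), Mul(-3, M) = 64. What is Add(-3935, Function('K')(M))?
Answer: -3934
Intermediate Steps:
M = Rational(-64, 3) (M = Mul(Rational(-1, 3), 64) = Rational(-64, 3) ≈ -21.333)
Function('K')(G) = 1 (Function('K')(G) = Mul(Mul(2, G), Pow(Mul(2, G), -1)) = Mul(Mul(2, G), Mul(Rational(1, 2), Pow(G, -1))) = 1)
Add(-3935, Function('K')(M)) = Add(-3935, 1) = -3934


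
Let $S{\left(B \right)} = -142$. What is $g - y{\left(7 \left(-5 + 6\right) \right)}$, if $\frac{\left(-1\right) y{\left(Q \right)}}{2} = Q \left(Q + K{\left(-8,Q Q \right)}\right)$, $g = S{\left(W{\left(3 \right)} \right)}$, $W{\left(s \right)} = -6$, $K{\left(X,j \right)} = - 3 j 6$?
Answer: $-12392$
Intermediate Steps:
$K{\left(X,j \right)} = - 18 j$
$g = -142$
$y{\left(Q \right)} = - 2 Q \left(Q - 18 Q^{2}\right)$ ($y{\left(Q \right)} = - 2 Q \left(Q - 18 Q Q\right) = - 2 Q \left(Q - 18 Q^{2}\right)$)
$g - y{\left(7 \left(-5 + 6\right) \right)} = -142 - \left(7 \left(-5 + 6\right)\right)^{2} \left(-2 + 36 \cdot 7 \left(-5 + 6\right)\right) = -142 - \left(7 \cdot 1\right)^{2} \left(-2 + 36 \cdot 7 \cdot 1\right) = -142 - 7^{2} \left(-2 + 36 \cdot 7\right) = -142 - 49 \left(-2 + 252\right) = -142 - 49 \cdot 250 = -142 - 12250 = -12392$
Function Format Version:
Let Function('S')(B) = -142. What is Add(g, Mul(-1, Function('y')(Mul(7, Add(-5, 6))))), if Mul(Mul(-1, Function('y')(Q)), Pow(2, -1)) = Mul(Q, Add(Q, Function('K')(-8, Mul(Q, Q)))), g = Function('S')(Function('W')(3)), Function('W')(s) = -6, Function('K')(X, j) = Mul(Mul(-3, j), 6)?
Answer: -12392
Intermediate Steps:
Function('K')(X, j) = Mul(-18, j)
g = -142
Function('y')(Q) = Mul(-2, Q, Add(Q, Mul(-18, Pow(Q, 2)))) (Function('y')(Q) = Mul(-2, Mul(Q, Add(Q, Mul(-18, Mul(Q, Q))))) = Mul(-2, Mul(Q, Add(Q, Mul(-18, Pow(Q, 2))))) = Mul(-2, Q, Add(Q, Mul(-18, Pow(Q, 2)))))
Add(g, Mul(-1, Function('y')(Mul(7, Add(-5, 6))))) = Add(-142, Mul(-1, Mul(Pow(Mul(7, Add(-5, 6)), 2), Add(-2, Mul(36, Mul(7, Add(-5, 6))))))) = Add(-142, Mul(-1, Mul(Pow(Mul(7, 1), 2), Add(-2, Mul(36, Mul(7, 1)))))) = Add(-142, Mul(-1, Mul(Pow(7, 2), Add(-2, Mul(36, 7))))) = Add(-142, Mul(-1, Mul(49, Add(-2, 252)))) = Add(-142, Mul(-1, Mul(49, 250))) = Add(-142, Mul(-1, 12250)) = Add(-142, -12250) = -12392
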